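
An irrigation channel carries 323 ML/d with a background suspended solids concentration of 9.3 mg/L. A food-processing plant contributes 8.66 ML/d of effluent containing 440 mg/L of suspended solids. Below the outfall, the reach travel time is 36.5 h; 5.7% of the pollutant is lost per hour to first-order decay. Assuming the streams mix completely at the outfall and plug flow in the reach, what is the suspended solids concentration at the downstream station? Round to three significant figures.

2.41 mg/L

Conservation of mass: C = (323.0·9.300 + 8.660·440.0) / 331.7 = 6814/331.7 = 20.55 mg/L.
5.7%/h lost → k = −ln(1 − 0.057) = 0.05869 h⁻¹.
First-order decay: C = 20.55·exp(−k·t) = 20.55·0.1174 = 2.412 mg/L.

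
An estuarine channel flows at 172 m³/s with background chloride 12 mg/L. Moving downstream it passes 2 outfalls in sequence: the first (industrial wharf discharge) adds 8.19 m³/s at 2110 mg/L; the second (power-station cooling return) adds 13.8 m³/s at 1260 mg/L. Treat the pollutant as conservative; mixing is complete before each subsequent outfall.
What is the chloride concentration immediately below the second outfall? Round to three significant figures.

189 mg/L

After outfall 1: Q = 172.0 + 8.190 = 180.2 m³/s; C = (172.0·12.00 + 8.190·2110)/180.2 = 107.4 mg/L.
After outfall 2: Q = 180.2 + 13.80 = 194.0 m³/s; C = (180.2·107.4 + 13.80·1260)/194.0 = 189.4 mg/L.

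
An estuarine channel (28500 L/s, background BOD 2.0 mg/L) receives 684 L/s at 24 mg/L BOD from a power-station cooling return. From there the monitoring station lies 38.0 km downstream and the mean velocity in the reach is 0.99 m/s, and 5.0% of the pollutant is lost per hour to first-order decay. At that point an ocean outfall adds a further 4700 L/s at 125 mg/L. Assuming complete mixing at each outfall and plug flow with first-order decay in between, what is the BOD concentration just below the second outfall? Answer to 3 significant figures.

Mixed concentration C = ΣQC/ΣQ = (28500·2.000 + 684.0·24.00) / 29180 = 73420/29180 = 2.516 mg/L; combined flow 29180 L/s.
Travel time t = 38.0·1000 / 0.99 = 38380 s = 10.66 h.
5.0%/h lost → k = −ln(1 − 0.05) = 0.05129 h⁻¹.
Decay over the reach: 2.516·exp(−kt) = 2.516·0.5787 = 1.456 mg/L.
At the second outfall, C = (29180·1.456 + 4700·125.0) / (29180 + 4700) = 18.59 mg/L.

18.6 mg/L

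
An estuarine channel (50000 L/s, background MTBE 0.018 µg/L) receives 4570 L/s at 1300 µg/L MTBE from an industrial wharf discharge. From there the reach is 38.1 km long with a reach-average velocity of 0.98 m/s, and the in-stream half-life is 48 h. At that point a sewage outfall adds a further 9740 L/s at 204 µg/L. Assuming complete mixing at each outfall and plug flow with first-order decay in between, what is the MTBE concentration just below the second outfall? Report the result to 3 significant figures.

Conservation of mass: C = (50000·0.01800 + 4570·1300) / 54570 = 5942000/54570 = 108.9 µg/L; combined flow 54570 L/s.
Travel time t = 38.1·1000 / 0.98 = 38880 s = 10.80 h.
Half-life 48 h → k = ln 2 / 48 = 0.01444 h⁻¹ = 0.3466 d⁻¹.
After decay, C = 108.9 × e^(−kt) = 108.9 × 0.8556 = 93.16 µg/L.
Second outfall: C = (54570·93.16 + 9740·204.0)/64310 = 109.9 µg/L.

110 µg/L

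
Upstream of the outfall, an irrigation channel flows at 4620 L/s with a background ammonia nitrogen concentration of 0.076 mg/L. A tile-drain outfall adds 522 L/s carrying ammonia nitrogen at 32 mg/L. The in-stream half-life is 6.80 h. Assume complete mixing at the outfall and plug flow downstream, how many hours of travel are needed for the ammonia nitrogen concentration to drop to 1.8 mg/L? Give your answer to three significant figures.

Mass balance: C = (4620·0.07600 + 522.0·32.00) / 5142 = 17060/5142 = 3.317 mg/L.
Half-life 6.80 h → k = ln 2 / 6.80 = 0.1019 h⁻¹ = 2.446 d⁻¹.
3.317·exp(−k·t) = 1.8 → t = ln(3.317/1.8)/k = 21590 s = 5.996 h.

6.00 h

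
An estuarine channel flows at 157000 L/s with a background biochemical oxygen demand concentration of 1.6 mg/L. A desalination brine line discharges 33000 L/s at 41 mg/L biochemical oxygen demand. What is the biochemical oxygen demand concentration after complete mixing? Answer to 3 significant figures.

8.44 mg/L

Flow-weighted average: C = (157000·1.600 + 33000·41.00) / 190000 = 1604000/190000 = 8.443 mg/L.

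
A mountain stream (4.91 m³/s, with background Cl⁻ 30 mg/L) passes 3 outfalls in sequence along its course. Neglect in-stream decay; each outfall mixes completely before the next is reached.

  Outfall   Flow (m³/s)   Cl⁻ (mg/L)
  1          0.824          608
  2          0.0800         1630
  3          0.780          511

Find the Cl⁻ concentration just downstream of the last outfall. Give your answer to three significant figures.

179 mg/L

After outfall 1: Q = 4.910 + 0.8240 = 5.734 m³/s; C = (4.910·30.00 + 0.8240·608.0)/5.734 = 113.1 mg/L.
After outfall 2: Q = 5.734 + 0.08000 = 5.814 m³/s; C = (5.734·113.1 + 0.08000·1630)/5.814 = 133.9 mg/L.
After outfall 3: Q = 5.814 + 0.7800 = 6.594 m³/s; C = (5.814·133.9 + 0.7800·511.0)/6.594 = 178.5 mg/L.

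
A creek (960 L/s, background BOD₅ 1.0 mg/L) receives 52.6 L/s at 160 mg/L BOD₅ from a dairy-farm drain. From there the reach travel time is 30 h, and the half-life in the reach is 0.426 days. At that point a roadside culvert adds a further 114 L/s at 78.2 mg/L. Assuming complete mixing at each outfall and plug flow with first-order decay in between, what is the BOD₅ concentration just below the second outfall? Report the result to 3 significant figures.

9.00 mg/L

Mass balance: C = (960.0·1.000 + 52.60·160.0) / 1013 = 9376/1013 = 9.259 mg/L; combined flow 1013 L/s.
Half-life 0.426 d → k = ln 2 / 0.426 = 1.627 d⁻¹.
First-order decay: C = 9.259·exp(−k·t) = 9.259·0.1308 = 1.211 mg/L.
Second outfall: C = (1013·1.211 + 114.0·78.20)/1127 = 9.002 mg/L.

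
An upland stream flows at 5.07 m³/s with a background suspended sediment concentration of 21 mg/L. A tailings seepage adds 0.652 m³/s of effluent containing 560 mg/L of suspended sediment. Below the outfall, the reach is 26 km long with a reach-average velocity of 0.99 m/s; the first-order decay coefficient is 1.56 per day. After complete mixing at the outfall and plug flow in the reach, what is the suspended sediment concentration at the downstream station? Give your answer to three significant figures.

51.3 mg/L

After mixing, C = (5.070·21.00 + 0.6520·560.0) / 5.722 = 471.6/5.722 = 82.42 mg/L.
Travel time t = 26·1000 / 0.99 = 26260 s = 7.295 h.
Decay over the reach: 82.42·exp(−kt) = 82.42·0.6224 = 51.30 mg/L.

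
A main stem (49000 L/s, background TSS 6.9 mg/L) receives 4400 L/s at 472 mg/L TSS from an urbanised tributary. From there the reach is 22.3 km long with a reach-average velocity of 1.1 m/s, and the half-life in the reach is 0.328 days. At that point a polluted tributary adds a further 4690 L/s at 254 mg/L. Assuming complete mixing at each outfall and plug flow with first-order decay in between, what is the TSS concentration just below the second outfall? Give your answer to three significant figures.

Mass balance: C = (49000·6.900 + 4400·472.0) / 53400 = 2415000/53400 = 45.22 mg/L; combined flow 53400 L/s.
Travel time t = 22.3·1000 / 1.1 = 20270 s = 5.631 h.
Half-life 0.328 d → k = ln 2 / 0.328 = 2.113 d⁻¹.
First-order decay: C = 45.22·exp(−k·t) = 45.22·0.6091 = 27.54 mg/L.
Second outfall: C = (53400·27.54 + 4690·254.0)/58090 = 45.83 mg/L.

45.8 mg/L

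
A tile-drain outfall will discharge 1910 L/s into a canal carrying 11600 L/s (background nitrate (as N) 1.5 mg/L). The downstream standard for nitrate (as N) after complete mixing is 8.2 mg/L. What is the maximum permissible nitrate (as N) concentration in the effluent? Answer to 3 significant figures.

48.9 mg/L

At the limit, (Qr·Cr + Qe·Cₑ)/(Qr + Qe) = 8.2:
Cₑ = (13510·8.2 − 11600·1.500) / 1910 = 48.89 mg/L.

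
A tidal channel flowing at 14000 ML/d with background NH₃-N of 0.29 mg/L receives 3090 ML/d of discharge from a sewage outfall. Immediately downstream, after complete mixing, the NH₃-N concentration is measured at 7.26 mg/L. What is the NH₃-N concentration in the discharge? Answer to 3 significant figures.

38.8 mg/L

Mass balance: 14000·0.2900 + 3090·Cₑ = 17090·7.260
→ Cₑ = (17090·7.260 − 14000·0.2900) / 3090 = 38.84 mg/L.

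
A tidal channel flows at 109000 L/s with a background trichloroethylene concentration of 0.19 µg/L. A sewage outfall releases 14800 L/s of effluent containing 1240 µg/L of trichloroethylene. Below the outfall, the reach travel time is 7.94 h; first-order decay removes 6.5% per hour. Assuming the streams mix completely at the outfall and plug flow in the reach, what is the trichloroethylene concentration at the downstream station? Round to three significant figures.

87.0 µg/L

Conservation of mass: C = (109000·0.1900 + 14800·1240) / 123800 = 18370000/123800 = 148.4 µg/L.
6.5%/h lost → k = −ln(1 − 0.065) = 0.06721 h⁻¹.
Applying C = C₀e^(−kt): 148.4 × 0.5865 = 87.04 µg/L.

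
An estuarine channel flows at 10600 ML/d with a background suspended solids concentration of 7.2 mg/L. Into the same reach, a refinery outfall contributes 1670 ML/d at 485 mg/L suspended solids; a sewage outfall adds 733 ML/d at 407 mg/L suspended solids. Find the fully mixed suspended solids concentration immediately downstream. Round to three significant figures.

After mixing, C = (10600·7.200 + 1670·485.0 + 733.0·407.0) / 13000 = 1185000/13000 = 91.10 mg/L.

91.1 mg/L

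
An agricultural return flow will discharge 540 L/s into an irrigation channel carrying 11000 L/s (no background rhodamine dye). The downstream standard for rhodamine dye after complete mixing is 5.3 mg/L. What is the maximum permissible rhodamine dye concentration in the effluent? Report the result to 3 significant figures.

113 mg/L

At the limit, (Qr·Cr + Qe·Cₑ)/(Qr + Qe) = 5.3:
Cₑ = (11540·5.3 − 11000·0) / 540.0 = 113.3 mg/L.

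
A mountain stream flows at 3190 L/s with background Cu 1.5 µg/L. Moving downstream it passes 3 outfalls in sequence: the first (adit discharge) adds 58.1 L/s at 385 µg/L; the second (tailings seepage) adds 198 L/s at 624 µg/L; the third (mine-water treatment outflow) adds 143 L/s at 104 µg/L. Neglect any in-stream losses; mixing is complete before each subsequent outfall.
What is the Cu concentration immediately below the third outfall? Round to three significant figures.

46.1 µg/L

Outfall 1: combined Q = 3248 L/s; C = (3190·1.500 + 58.10·385.0)/3248 = 8.360 µg/L.
Outfall 2: combined Q = 3446 L/s; C = (3248·8.360 + 198.0·624.0)/3446 = 43.73 µg/L.
Outfall 3: combined Q = 3589 L/s; C = (3446·43.73 + 143.0·104.0)/3589 = 46.13 µg/L.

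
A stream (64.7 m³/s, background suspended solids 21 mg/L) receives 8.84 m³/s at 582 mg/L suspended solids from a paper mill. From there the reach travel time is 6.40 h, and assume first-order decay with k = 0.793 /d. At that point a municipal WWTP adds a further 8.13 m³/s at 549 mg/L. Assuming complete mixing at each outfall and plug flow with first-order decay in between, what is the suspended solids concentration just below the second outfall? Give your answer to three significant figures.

119 mg/L

Mixed concentration C = ΣQC/ΣQ = (64.70·21.00 + 8.840·582.0) / 73.54 = 6504/73.54 = 88.44 mg/L; combined flow 73.54 m³/s.
Applying C = C₀e^(−kt): 88.44 × 0.8094 = 71.58 mg/L.
Second outfall: C = (73.54·71.58 + 8.130·549.0)/81.67 = 119.1 mg/L.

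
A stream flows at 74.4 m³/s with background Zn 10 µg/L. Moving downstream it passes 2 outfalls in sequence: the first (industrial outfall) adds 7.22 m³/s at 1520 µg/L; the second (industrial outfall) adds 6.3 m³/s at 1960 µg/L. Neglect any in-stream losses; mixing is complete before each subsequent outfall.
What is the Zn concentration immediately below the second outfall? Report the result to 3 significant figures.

After outfall 1: Q = 74.40 + 7.220 = 81.62 m³/s; C = (74.40·10.00 + 7.220·1520)/81.62 = 143.6 µg/L.
After outfall 2: Q = 81.62 + 6.300 = 87.92 m³/s; C = (81.62·143.6 + 6.300·1960)/87.92 = 273.7 µg/L.

274 µg/L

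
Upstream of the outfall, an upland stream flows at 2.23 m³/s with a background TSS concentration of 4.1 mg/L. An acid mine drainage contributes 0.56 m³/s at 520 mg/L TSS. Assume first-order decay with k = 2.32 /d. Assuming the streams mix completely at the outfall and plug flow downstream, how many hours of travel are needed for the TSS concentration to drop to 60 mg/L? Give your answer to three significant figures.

6.05 h

Conservation of mass: C = (2.230·4.100 + 0.5600·520.0) / 2.790 = 300.3/2.790 = 107.6 mg/L.
107.6·exp(−k·t) = 60 → t = ln(107.6/60)/k = 21770 s = 6.047 h.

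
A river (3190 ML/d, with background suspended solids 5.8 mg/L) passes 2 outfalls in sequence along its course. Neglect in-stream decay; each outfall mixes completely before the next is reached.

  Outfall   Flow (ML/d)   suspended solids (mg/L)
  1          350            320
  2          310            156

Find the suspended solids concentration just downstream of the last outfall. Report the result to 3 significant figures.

Outfall 1: combined Q = 3540 ML/d; C = (3190·5.800 + 350.0·320.0)/3540 = 36.86 mg/L.
Outfall 2: combined Q = 3850 ML/d; C = (3540·36.86 + 310.0·156.0)/3850 = 46.46 mg/L.

46.5 mg/L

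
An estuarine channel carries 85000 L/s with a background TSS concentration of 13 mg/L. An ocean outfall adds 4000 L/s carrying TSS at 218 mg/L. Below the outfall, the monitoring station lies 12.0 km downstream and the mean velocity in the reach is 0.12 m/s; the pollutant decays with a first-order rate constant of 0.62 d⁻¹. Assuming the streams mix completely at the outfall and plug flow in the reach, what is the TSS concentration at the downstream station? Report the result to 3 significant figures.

Flow-weighted average: C = (85000·13.00 + 4000·218.0) / 89000 = 1977000/89000 = 22.21 mg/L.
Travel time t = 12.0·1000 / 0.12 = 100000 s = 27.78 h.
Applying C = C₀e^(−kt): 22.21 × 0.4879 = 10.84 mg/L.

10.8 mg/L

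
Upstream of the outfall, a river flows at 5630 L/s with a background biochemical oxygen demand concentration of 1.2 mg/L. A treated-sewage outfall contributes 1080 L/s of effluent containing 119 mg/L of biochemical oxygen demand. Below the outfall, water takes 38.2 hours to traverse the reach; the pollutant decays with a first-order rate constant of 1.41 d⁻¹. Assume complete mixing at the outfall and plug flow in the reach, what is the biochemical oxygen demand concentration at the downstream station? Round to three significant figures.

Mass balance: C = (5630·1.200 + 1080·119.0) / 6710 = 135300/6710 = 20.16 mg/L.
Decay over the reach: 20.16·exp(−kt) = 20.16·0.1060 = 2.137 mg/L.

2.14 mg/L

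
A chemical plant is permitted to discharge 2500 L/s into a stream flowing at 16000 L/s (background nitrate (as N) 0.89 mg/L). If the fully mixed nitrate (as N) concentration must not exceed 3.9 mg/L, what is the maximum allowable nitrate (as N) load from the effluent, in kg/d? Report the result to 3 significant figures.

Mass balance at the limit: 16000·0.8900 + 2500·Cₑ = 18500·3.9 → Cₑ = 23.16 mg/L.
2500 L/s = 2.500 m³/s. Load = 2.500 m³/s × 23.16 g/m³ × 86 400 s/d = 5003 kg/d.

5000 kg/d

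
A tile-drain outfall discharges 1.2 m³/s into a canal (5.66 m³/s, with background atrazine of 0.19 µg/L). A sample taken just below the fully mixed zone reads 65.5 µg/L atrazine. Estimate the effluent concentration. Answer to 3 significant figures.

374 µg/L

Mass balance: 5.660·0.1900 + 1.200·Cₑ = 6.860·65.50
→ Cₑ = (6.860·65.50 − 5.660·0.1900) / 1.200 = 373.5 µg/L.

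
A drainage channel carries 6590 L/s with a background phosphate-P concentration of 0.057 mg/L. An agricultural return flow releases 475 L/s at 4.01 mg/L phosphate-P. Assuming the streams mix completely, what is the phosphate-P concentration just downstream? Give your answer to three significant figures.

0.323 mg/L

Flow-weighted average: C = (6590·0.05700 + 475.0·4.010) / 7065 = 2280/7065 = 0.3228 mg/L.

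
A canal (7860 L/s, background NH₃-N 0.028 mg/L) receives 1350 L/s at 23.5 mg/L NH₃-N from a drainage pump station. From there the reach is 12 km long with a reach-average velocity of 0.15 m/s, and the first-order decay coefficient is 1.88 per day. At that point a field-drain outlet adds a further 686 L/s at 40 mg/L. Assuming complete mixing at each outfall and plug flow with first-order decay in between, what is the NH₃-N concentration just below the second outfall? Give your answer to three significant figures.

Flow-weighted average: C = (7860·0.02800 + 1350·23.50) / 9210 = 31950/9210 = 3.469 mg/L; combined flow 9210 L/s.
Travel time t = 12·1000 / 0.15 = 80000 s = 22.22 h.
After decay, C = 3.469 × e^(−kt) = 3.469 × 0.1754 = 0.6083 mg/L.
At the second outfall, C = (9210·0.6083 + 686.0·40.00) / (9210 + 686.0) = 3.339 mg/L.

3.34 mg/L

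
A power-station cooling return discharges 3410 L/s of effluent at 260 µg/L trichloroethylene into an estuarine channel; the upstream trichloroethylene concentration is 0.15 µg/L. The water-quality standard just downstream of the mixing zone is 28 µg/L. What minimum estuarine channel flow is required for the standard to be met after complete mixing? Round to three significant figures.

Set C_mix = 28: (Q·0.1500 + 3410·260.0) / (Q + 3410) = 28
→ Q = 3410·(260.0 − 28)/(28 − 0.1500) = 28410 L/s.

28400 L/s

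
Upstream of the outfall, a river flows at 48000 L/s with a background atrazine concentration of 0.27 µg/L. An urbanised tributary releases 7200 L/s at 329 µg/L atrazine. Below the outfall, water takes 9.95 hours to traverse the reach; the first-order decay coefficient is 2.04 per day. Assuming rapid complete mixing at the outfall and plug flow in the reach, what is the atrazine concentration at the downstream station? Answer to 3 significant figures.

Flow-weighted average: C = (48000·0.2700 + 7200·329.0) / 55200 = 2382000/55200 = 43.15 µg/L.
Decay over the reach: 43.15·exp(−kt) = 43.15·0.4292 = 18.52 µg/L.

18.5 µg/L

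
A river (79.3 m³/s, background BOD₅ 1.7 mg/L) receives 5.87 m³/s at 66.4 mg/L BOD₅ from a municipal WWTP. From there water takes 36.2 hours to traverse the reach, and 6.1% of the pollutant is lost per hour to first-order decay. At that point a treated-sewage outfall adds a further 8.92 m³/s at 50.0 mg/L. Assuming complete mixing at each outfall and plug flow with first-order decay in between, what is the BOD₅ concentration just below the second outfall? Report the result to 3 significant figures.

Mass balance: C = (79.30·1.700 + 5.870·66.40) / 85.17 = 524.6/85.17 = 6.159 mg/L; combined flow 85.17 m³/s.
6.1%/h lost → k = −ln(1 − 0.061) = 0.06294 h⁻¹.
Applying C = C₀e^(−kt): 6.159 × 0.1024 = 0.6310 mg/L.
Second outfall: C = (85.17·0.6310 + 8.920·50.00)/94.09 = 5.311 mg/L.

5.31 mg/L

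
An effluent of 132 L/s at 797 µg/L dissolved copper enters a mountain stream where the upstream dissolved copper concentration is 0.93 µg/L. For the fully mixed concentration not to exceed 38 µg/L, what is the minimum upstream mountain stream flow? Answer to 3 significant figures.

Set C_mix = 38: (Q·0.9300 + 132.0·797.0) / (Q + 132.0) = 38
→ Q = 132.0·(797.0 − 38)/(38 − 0.9300) = 2703 L/s.

2700 L/s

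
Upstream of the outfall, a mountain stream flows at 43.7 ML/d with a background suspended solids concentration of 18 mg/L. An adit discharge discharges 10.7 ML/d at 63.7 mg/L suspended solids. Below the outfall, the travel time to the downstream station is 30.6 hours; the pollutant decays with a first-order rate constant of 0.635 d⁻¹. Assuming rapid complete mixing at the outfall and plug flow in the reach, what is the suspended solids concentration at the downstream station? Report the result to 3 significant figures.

Mass balance: C = (43.70·18.00 + 10.70·63.70) / 54.40 = 1468/54.40 = 26.99 mg/L.
Applying C = C₀e^(−kt): 26.99 × 0.4450 = 12.01 mg/L.

12.0 mg/L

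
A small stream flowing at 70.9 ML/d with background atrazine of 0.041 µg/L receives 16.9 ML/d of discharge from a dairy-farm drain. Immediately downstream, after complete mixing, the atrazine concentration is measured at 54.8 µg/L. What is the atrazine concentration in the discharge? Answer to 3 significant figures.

285 µg/L

Mass balance: 70.90·0.04100 + 16.90·Cₑ = 87.80·54.80
→ Cₑ = (87.80·54.80 − 70.90·0.04100) / 16.90 = 284.5 µg/L.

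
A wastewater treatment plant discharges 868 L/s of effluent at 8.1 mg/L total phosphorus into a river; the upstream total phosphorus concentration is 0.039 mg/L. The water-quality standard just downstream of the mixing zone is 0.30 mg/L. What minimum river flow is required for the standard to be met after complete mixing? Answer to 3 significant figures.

Set C_mix = 0.30: (Q·0.03900 + 868.0·8.100) / (Q + 868.0) = 0.30
→ Q = 868.0·(8.100 − 0.30)/(0.30 − 0.03900) = 25940 L/s.

25900 L/s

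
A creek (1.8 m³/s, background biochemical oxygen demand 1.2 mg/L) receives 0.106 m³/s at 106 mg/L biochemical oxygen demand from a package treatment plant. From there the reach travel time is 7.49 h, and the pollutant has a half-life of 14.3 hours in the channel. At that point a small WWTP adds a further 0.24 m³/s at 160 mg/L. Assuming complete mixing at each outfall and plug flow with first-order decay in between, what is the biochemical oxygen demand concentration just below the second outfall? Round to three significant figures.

22.2 mg/L

After mixing, C = (1.800·1.200 + 0.1060·106.0) / 1.906 = 13.40/1.906 = 7.028 mg/L; combined flow 1.906 m³/s.
Half-life 14.3 h → k = ln 2 / 14.3 = 0.04847 h⁻¹ = 1.163 d⁻¹.
First-order decay: C = 7.028·exp(−k·t) = 7.028·0.6955 = 4.889 mg/L.
Second outfall: C = (1.906·4.889 + 0.2400·160.0)/2.146 = 22.24 mg/L.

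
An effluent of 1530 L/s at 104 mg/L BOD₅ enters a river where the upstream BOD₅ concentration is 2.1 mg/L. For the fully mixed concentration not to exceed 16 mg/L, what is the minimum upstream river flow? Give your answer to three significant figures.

9690 L/s

Set C_mix = 16: (Q·2.100 + 1530·104.0) / (Q + 1530) = 16
→ Q = 1530·(104.0 − 16)/(16 − 2.100) = 9686 L/s.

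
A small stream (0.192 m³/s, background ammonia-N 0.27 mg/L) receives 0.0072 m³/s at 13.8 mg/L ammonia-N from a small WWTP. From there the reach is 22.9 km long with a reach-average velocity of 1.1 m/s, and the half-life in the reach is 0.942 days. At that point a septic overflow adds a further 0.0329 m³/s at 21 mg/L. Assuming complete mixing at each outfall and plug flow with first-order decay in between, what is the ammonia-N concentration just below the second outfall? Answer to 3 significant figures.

Flow-weighted average: C = (0.1920·0.2700 + 0.007200·13.80) / 0.1992 = 0.1512/0.1992 = 0.7590 mg/L; combined flow 0.1992 m³/s.
Travel time t = 22.9·1000 / 1.1 = 20820 s = 5.783 h.
Half-life 0.942 d → k = ln 2 / 0.942 = 0.7358 d⁻¹.
Decay over the reach: 0.7590·exp(−kt) = 0.7590·0.8375 = 0.6357 mg/L.
At the second outfall, C = (0.1992·0.6357 + 0.03290·21.00) / (0.1992 + 0.03290) = 3.522 mg/L.

3.52 mg/L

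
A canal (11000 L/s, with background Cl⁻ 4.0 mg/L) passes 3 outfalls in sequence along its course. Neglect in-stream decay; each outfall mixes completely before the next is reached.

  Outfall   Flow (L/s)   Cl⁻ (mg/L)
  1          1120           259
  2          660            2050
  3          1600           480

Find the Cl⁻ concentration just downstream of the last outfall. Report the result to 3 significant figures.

Below outfall 1: Q → 12120 L/s, C = (11000·4.000 + 1120·259.0)/12120 = 27.56 mg/L.
Below outfall 2: Q → 12780 L/s, C = (12120·27.56 + 660.0·2050)/12780 = 132.0 mg/L.
Below outfall 3: Q → 14380 L/s, C = (12780·132.0 + 1600·480.0)/14380 = 170.7 mg/L.

171 mg/L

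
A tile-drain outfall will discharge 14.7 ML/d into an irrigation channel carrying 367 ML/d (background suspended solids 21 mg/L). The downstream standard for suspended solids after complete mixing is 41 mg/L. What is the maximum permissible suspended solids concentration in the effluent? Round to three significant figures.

At the limit, (Qr·Cr + Qe·Cₑ)/(Qr + Qe) = 41:
Cₑ = (381.7·41 − 367.0·21.00) / 14.70 = 540.3 mg/L.

540 mg/L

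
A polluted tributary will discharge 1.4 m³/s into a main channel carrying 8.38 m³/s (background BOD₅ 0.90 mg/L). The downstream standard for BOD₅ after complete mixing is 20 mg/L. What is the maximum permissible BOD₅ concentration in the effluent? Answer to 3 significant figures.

134 mg/L

At the limit, (Qr·Cr + Qe·Cₑ)/(Qr + Qe) = 20:
Cₑ = (9.780·20 − 8.380·0.9000) / 1.400 = 134.3 mg/L.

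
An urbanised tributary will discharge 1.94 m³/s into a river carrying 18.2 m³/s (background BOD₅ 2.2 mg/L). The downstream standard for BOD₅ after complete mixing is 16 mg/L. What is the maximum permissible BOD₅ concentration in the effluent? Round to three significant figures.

145 mg/L

At the limit, (Qr·Cr + Qe·Cₑ)/(Qr + Qe) = 16:
Cₑ = (20.14·16 − 18.20·2.200) / 1.940 = 145.5 mg/L.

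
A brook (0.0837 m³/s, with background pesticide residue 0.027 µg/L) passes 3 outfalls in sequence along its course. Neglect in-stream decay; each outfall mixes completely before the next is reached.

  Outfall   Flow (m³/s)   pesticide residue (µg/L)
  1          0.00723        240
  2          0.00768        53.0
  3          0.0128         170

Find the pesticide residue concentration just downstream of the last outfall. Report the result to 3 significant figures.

38.8 µg/L

After outfall 1: Q = 0.08370 + 0.007230 = 0.09093 m³/s; C = (0.08370·0.02700 + 0.007230·240.0)/0.09093 = 19.11 µg/L.
After outfall 2: Q = 0.09093 + 0.007680 = 0.09861 m³/s; C = (0.09093·19.11 + 0.007680·53.00)/0.09861 = 21.75 µg/L.
After outfall 3: Q = 0.09861 + 0.01280 = 0.1114 m³/s; C = (0.09861·21.75 + 0.01280·170.0)/0.1114 = 38.78 µg/L.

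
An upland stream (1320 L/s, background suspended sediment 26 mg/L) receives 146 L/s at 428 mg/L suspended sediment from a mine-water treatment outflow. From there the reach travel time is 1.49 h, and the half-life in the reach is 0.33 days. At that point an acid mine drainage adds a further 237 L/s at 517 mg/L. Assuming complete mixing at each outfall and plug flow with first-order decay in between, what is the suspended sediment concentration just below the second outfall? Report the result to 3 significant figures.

After mixing, C = (1320·26.00 + 146.0·428.0) / 1466 = 96810/1466 = 66.04 mg/L; combined flow 1466 L/s.
Half-life 0.33 d → k = ln 2 / 0.33 = 2.100 d⁻¹.
First-order decay: C = 66.04·exp(−k·t) = 66.04·0.8777 = 57.96 mg/L.
At the second outfall, C = (1466·57.96 + 237.0·517.0) / (1466 + 237.0) = 121.8 mg/L.

122 mg/L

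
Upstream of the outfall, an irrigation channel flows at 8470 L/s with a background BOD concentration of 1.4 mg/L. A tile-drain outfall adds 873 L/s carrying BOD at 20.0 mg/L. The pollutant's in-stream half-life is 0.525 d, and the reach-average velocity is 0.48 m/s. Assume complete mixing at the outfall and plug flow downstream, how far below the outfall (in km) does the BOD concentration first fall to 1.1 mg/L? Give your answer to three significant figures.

32.9 km

Conservation of mass: C = (8470·1.400 + 873.0·20.00) / 9343 = 29320/9343 = 3.138 mg/L.
Half-life 0.525 d → k = ln 2 / 0.525 = 1.320 d⁻¹.
Set 3.138·exp(−k·t) = 1.1 → t = ln(3.138/1.1)/k = 68600 s = 19.06 h.
Distance = v·t = 0.48·68600 = 32930 m = 32.93 km.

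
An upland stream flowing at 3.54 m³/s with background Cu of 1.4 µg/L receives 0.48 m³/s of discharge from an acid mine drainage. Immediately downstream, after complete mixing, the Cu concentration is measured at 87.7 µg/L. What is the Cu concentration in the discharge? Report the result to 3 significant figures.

724 µg/L

Mass balance: 3.540·1.400 + 0.4800·Cₑ = 4.020·87.70
→ Cₑ = (4.020·87.70 − 3.540·1.400) / 0.4800 = 724.2 µg/L.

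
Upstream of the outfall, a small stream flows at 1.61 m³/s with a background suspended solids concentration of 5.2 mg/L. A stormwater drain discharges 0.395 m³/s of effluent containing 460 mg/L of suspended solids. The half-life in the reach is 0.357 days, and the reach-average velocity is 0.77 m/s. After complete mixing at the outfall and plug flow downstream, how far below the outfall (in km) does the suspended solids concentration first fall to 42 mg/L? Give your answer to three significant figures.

Mixed concentration C = ΣQC/ΣQ = (1.610·5.200 + 0.3950·460.0) / 2.005 = 190.1/2.005 = 94.80 mg/L.
Half-life 0.357 d → k = ln 2 / 0.357 = 1.942 d⁻¹.
Set 94.80·exp(−k·t) = 42 → t = ln(94.80/42)/k = 36230 s = 10.06 h.
Distance = v·t = 0.77·36230 = 27890 m = 27.89 km.

27.9 km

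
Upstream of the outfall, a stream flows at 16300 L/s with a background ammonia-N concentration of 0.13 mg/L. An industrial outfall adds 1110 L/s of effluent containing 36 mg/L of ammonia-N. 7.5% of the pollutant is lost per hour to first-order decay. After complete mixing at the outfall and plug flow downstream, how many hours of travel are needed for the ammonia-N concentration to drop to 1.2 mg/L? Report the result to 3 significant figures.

Mass balance: C = (16300·0.1300 + 1110·36.00) / 17410 = 42080/17410 = 2.417 mg/L.
7.5%/h lost → k = −ln(1 − 0.075) = 0.07796 h⁻¹.
2.417·exp(−k·t) = 1.2 → t = ln(2.417/1.2)/k = 32330 s = 8.981 h.

8.98 h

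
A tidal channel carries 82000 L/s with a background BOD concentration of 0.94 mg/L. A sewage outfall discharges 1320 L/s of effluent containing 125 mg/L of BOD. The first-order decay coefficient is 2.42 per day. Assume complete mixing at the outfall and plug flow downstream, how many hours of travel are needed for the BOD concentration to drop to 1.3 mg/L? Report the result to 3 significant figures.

Mixed concentration C = ΣQC/ΣQ = (82000·0.9400 + 1320·125.0) / 83320 = 242100/83320 = 2.905 mg/L.
2.905·exp(−k·t) = 1.3 → t = ln(2.905/1.3)/k = 28710 s = 7.976 h.

7.98 h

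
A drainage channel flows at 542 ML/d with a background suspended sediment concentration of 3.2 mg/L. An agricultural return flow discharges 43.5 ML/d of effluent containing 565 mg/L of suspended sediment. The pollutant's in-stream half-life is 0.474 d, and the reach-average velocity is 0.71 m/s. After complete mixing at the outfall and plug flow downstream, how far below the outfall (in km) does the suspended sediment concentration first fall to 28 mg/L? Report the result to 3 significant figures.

19.8 km

Mass balance: C = (542.0·3.200 + 43.50·565.0) / 585.5 = 26310/585.5 = 44.94 mg/L.
Half-life 0.474 d → k = ln 2 / 0.474 = 1.462 d⁻¹.
Set 44.94·exp(−k·t) = 28 → t = ln(44.94/28)/k = 27950 s = 7.765 h.
Distance = v·t = 0.71·27950 = 19850 m = 19.85 km.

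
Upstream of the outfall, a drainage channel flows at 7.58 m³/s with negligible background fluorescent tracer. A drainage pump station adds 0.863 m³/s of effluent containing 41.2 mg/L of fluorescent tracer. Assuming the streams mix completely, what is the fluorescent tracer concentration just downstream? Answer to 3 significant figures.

4.21 mg/L

After mixing, C = (7.580·0 + 0.8630·41.20) / 8.443 = 35.56/8.443 = 4.211 mg/L.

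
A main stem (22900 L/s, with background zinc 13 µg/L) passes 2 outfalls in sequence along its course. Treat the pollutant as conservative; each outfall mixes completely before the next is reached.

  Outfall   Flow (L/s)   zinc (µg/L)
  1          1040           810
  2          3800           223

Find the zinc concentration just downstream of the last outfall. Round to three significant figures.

71.6 µg/L

Below outfall 1: Q → 23940 L/s, C = (22900·13.00 + 1040·810.0)/23940 = 47.62 µg/L.
Below outfall 2: Q → 27740 L/s, C = (23940·47.62 + 3800·223.0)/27740 = 71.65 µg/L.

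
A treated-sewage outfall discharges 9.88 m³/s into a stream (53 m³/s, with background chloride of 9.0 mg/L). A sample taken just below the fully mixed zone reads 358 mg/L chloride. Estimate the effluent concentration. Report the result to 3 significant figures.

2230 mg/L

Mass balance: 53.00·9.000 + 9.880·Cₑ = 62.88·358.0
→ Cₑ = (62.88·358.0 − 53.00·9.000) / 9.880 = 2230 mg/L.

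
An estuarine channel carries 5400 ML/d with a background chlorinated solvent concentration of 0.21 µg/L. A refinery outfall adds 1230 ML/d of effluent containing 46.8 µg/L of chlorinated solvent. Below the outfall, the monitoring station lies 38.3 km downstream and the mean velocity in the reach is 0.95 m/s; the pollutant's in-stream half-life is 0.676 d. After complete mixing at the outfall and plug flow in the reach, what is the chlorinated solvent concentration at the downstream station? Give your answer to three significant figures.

Mixed concentration C = ΣQC/ΣQ = (5400·0.2100 + 1230·46.80) / 6630 = 58700/6630 = 8.853 µg/L.
Travel time t = 38.3·1000 / 0.95 = 40320 s = 11.20 h.
Half-life 0.676 d → k = ln 2 / 0.676 = 1.025 d⁻¹.
First-order decay: C = 8.853·exp(−k·t) = 8.853·0.6197 = 5.487 µg/L.

5.49 µg/L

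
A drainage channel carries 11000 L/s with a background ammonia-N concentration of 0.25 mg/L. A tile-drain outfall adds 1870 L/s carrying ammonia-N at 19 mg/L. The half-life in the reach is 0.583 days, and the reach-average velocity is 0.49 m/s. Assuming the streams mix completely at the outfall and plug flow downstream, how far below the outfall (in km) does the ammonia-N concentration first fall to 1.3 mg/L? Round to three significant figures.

29.5 km

Flow-weighted average: C = (11000·0.2500 + 1870·19.00) / 12870 = 38280/12870 = 2.974 mg/L.
Half-life 0.583 d → k = ln 2 / 0.583 = 1.189 d⁻¹.
Set 2.974·exp(−k·t) = 1.3 → t = ln(2.974/1.3)/k = 60150 s = 16.71 h.
Distance = v·t = 0.49·60150 = 29470 m = 29.47 km.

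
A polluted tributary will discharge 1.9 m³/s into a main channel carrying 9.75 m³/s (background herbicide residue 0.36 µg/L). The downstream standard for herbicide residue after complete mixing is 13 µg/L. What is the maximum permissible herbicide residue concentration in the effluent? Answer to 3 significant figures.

77.9 µg/L

At the limit, (Qr·Cr + Qe·Cₑ)/(Qr + Qe) = 13:
Cₑ = (11.65·13 − 9.750·0.3600) / 1.900 = 77.86 µg/L.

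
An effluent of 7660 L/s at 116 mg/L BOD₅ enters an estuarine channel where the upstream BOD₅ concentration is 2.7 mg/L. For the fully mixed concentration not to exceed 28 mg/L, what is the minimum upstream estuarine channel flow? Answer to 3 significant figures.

26600 L/s

Set C_mix = 28: (Q·2.700 + 7660·116.0) / (Q + 7660) = 28
→ Q = 7660·(116.0 − 28)/(28 − 2.700) = 26640 L/s.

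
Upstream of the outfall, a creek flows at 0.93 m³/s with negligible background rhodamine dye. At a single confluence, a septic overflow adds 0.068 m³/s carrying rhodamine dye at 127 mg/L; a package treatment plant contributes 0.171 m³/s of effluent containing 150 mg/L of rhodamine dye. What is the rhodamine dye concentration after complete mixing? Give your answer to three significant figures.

29.3 mg/L

After mixing, C = (0.9300·0 + 0.06800·127.0 + 0.1710·150.0) / 1.169 = 34.29/1.169 = 29.33 mg/L.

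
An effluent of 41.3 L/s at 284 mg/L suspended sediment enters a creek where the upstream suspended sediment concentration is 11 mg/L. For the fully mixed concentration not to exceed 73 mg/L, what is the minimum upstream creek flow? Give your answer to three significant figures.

Set C_mix = 73: (Q·11.00 + 41.30·284.0) / (Q + 41.30) = 73
→ Q = 41.30·(284.0 − 73)/(73 − 11.00) = 140.6 L/s.

141 L/s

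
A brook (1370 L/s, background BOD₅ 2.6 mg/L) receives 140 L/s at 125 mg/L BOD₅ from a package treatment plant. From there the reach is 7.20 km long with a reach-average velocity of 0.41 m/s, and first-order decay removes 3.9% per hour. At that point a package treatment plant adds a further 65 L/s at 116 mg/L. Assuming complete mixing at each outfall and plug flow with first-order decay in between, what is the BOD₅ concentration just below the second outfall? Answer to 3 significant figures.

15.8 mg/L

Mass balance: C = (1370·2.600 + 140.0·125.0) / 1510 = 21060/1510 = 13.95 mg/L; combined flow 1510 L/s.
Travel time t = 7.20·1000 / 0.41 = 17560 s = 4.878 h.
3.9%/h lost → k = −ln(1 − 0.039) = 0.03978 h⁻¹.
Decay over the reach: 13.95·exp(−kt) = 13.95·0.8236 = 11.49 mg/L.
At the second outfall, C = (1510·11.49 + 65.00·116.0) / (1510 + 65.00) = 15.80 mg/L.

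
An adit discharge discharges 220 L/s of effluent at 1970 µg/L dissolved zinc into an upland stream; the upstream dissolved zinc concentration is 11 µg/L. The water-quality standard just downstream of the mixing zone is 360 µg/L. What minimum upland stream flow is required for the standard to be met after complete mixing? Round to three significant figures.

Set C_mix = 360: (Q·11.00 + 220.0·1970) / (Q + 220.0) = 360
→ Q = 220.0·(1970 − 360)/(360 − 11.00) = 1015 L/s.

1010 L/s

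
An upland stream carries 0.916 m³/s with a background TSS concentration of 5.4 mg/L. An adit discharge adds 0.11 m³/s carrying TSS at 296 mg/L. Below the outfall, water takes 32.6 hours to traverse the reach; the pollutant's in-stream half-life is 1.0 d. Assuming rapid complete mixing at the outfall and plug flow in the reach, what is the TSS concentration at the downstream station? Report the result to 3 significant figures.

Mass balance: C = (0.9160·5.400 + 0.1100·296.0) / 1.026 = 37.51/1.026 = 36.56 mg/L.
Half-life 1.0 d → k = ln 2 / 1.0 = 0.6931 d⁻¹.
Decay over the reach: 36.56·exp(−kt) = 36.56·0.3900 = 14.26 mg/L.

14.3 mg/L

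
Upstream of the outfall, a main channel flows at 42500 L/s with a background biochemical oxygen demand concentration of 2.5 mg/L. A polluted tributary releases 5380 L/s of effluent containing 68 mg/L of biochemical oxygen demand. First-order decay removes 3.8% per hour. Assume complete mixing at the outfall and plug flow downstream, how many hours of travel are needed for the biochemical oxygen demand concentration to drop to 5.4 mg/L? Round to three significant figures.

15.5 h

Flow-weighted average: C = (42500·2.500 + 5380·68.00) / 47880 = 472100/47880 = 9.860 mg/L.
3.8%/h lost → k = −ln(1 − 0.038) = 0.03874 h⁻¹.
9.860·exp(−k·t) = 5.4 → t = ln(9.860/5.4)/k = 55950 s = 15.54 h.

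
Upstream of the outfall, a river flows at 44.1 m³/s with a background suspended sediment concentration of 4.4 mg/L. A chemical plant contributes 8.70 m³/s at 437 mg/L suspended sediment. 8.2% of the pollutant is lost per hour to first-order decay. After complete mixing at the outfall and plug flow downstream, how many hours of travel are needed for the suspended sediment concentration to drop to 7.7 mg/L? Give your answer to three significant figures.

Flow-weighted average: C = (44.10·4.400 + 8.700·437.0) / 52.80 = 3996/52.80 = 75.68 mg/L.
8.2%/h lost → k = −ln(1 − 0.082) = 0.08556 h⁻¹.
75.68·exp(−k·t) = 7.7 → t = ln(75.68/7.7)/k = 96160 s = 26.71 h.

26.7 h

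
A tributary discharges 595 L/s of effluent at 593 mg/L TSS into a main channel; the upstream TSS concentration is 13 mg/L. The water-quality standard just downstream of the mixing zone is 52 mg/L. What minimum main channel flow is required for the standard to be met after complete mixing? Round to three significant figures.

Set C_mix = 52: (Q·13.00 + 595.0·593.0) / (Q + 595.0) = 52
→ Q = 595.0·(593.0 − 52)/(52 − 13.00) = 8254 L/s.

8250 L/s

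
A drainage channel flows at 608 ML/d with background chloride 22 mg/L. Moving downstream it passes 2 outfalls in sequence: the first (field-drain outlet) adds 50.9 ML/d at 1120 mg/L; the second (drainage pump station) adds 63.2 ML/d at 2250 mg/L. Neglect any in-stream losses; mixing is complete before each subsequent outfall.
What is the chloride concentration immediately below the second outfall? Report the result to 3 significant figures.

After outfall 1: Q = 608.0 + 50.90 = 658.9 ML/d; C = (608.0·22.00 + 50.90·1120)/658.9 = 106.8 mg/L.
After outfall 2: Q = 658.9 + 63.20 = 722.1 ML/d; C = (658.9·106.8 + 63.20·2250)/722.1 = 294.4 mg/L.

294 mg/L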